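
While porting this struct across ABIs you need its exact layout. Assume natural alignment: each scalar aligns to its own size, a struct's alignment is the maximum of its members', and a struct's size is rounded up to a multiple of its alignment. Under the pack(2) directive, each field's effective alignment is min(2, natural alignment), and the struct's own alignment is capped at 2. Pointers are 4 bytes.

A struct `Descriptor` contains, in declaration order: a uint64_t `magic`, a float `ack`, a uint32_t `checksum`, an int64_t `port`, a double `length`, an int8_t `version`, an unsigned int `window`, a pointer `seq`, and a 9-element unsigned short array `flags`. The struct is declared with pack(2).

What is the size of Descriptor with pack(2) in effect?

60

magic at 0 (size 8, align 2) → ends 8
ack at 8 (size 4, align 2) → ends 12
checksum at 12 (size 4, align 2) → ends 16
port at 16 (size 8, align 2) → ends 24
length at 24 (size 8, align 2) → ends 32
version at 32 (size 1, align 1) → ends 33
pad 1 to align 2 for window
window at 34 (size 4, align 2) → ends 38
seq at 38 (size 4, align 2) → ends 42
flags at 42 (size 18, align 2) → ends 60
total 60 bytes, alignment 2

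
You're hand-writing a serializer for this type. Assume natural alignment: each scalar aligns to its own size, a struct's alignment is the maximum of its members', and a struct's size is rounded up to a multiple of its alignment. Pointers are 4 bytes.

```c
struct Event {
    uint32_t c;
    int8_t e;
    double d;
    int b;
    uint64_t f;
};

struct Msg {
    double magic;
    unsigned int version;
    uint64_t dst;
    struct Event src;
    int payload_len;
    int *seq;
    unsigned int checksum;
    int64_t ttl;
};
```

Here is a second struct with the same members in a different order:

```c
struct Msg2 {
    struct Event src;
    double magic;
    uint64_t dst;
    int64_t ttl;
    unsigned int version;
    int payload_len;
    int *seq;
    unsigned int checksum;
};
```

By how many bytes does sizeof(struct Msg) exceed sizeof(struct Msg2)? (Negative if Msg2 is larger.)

Event: 0..4  c  (4B, 4-aligned); 4..5  e  (1B, 1-aligned); 5..8  -- padding (3B); 8..16  d  (8B, 8-aligned); 16..20  b  (4B, 4-aligned); 20..24  -- padding (4B); 24..32  f  (8B, 8-aligned); sizeof = 32, alignof = 8
0..8  magic  (8B, 8-aligned)
8..12  version  (4B, 4-aligned)
12..16  -- padding (4B)
16..24  dst  (8B, 8-aligned)
24..56  src  (32B, 8-aligned)
56..60  payload_len  (4B, 4-aligned)
60..64  seq  (4B, 4-aligned)
64..68  checksum  (4B, 4-aligned)
68..72  -- padding (4B)
72..80  ttl  (8B, 8-aligned)
sizeof = 80, alignof = 8
— Msg2 —
0..32  src  (32B, 8-aligned)
32..40  magic  (8B, 8-aligned)
40..48  dst  (8B, 8-aligned)
48..56  ttl  (8B, 8-aligned)
56..60  version  (4B, 4-aligned)
60..64  payload_len  (4B, 4-aligned)
64..68  seq  (4B, 4-aligned)
68..72  checksum  (4B, 4-aligned)
sizeof = 72, alignof = 8
80 − 72 = 8

8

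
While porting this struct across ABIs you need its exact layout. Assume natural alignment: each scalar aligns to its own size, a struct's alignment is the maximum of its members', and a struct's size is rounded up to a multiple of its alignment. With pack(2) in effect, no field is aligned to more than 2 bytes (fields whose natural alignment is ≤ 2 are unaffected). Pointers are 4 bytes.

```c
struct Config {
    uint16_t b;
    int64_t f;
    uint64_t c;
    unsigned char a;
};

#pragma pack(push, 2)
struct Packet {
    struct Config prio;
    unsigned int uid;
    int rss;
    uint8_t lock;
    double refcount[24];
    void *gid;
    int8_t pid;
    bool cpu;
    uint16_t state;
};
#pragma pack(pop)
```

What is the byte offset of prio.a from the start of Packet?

Config: @0: b [2B, align 2] → 2; +6 pad (align 8); @8: f [8B, align 8] → 16; @16: c [8B, align 8] → 24; @24: a [1B, align 1] → 25; +7 tail pad (align 8); size 32, align 8
@0: prio [32B, align 2] → 32
within Config: a at 24
0 + 24 = 24

24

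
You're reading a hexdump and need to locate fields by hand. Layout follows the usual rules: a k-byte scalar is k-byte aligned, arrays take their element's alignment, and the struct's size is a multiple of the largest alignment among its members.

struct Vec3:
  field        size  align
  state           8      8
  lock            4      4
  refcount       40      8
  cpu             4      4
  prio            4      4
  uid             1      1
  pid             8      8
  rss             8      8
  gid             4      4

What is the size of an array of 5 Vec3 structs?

480

@0: state [8B, align 8] → 8
@8: lock [4B, align 4] → 12
+4 pad (align 8)
@16: refcount [40B, align 8] → 56
@56: cpu [4B, align 4] → 60
@60: prio [4B, align 4] → 64
@64: uid [1B, align 1] → 65
+7 pad (align 8)
@72: pid [8B, align 8] → 80
@80: rss [8B, align 8] → 88
@88: gid [4B, align 4] → 92
+4 tail pad (align 8)
size 96, align 8
array of 5: 5 × 96 = 480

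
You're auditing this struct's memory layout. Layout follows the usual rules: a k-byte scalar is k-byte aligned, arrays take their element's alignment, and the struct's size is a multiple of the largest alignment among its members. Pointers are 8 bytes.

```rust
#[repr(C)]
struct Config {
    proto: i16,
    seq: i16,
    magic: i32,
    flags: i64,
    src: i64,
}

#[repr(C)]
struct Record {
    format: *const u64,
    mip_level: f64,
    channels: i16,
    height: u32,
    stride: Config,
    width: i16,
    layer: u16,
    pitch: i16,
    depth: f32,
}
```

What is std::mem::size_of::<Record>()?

64 bytes

Config: @0: proto [2B, align 2] → 2; @2: seq [2B, align 2] → 4; @4: magic [4B, align 4] → 8; @8: flags [8B, align 8] → 16; @16: src [8B, align 8] → 24; size 24, align 8
@0: format [8B, align 8] → 8
@8: mip_level [8B, align 8] → 16
@16: channels [2B, align 2] → 18
+2 pad (align 4)
@20: height [4B, align 4] → 24
@24: stride [24B, align 8] → 48
@48: width [2B, align 2] → 50
@50: layer [2B, align 2] → 52
@52: pitch [2B, align 2] → 54
+2 pad (align 4)
@56: depth [4B, align 4] → 60
+4 tail pad (align 8)
size 64, align 8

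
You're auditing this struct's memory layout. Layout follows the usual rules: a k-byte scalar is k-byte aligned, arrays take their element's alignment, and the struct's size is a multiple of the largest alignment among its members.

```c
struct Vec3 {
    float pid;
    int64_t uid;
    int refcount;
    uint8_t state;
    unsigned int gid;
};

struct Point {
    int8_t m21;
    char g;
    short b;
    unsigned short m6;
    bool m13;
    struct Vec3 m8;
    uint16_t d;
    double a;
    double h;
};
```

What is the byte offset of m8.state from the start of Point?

28

Vec3: @0: pid [4B, align 4] → 4; +4 pad (align 8); @8: uid [8B, align 8] → 16; @16: refcount [4B, align 4] → 20; @20: state [1B, align 1] → 21; +3 pad (align 4); @24: gid [4B, align 4] → 28; +4 tail pad (align 8); size 32, align 8
@0: m21 [1B, align 1] → 1
@1: g [1B, align 1] → 2
@2: b [2B, align 2] → 4
@4: m6 [2B, align 2] → 6
@6: m13 [1B, align 1] → 7
+1 pad (align 8)
@8: m8 [32B, align 8] → 40
within Vec3: state at 20
8 + 20 = 28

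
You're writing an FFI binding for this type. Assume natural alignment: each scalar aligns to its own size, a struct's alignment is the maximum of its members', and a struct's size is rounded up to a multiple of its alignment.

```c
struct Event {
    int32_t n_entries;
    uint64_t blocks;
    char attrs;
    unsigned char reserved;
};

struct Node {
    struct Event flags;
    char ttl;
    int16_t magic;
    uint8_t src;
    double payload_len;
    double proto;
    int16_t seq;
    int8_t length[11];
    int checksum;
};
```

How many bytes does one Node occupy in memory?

72 bytes

Event: 0..4  n_entries  (4B, 4-aligned); 4..8  -- padding (4B); 8..16  blocks  (8B, 8-aligned); 16..17  attrs  (1B, 1-aligned); 17..18  reserved  (1B, 1-aligned); 18..24  -- tail padding (6B); sizeof = 24, alignof = 8
0..24  flags  (24B, 8-aligned)
24..25  ttl  (1B, 1-aligned)
25..26  -- padding (1B)
26..28  magic  (2B, 2-aligned)
28..29  src  (1B, 1-aligned)
29..32  -- padding (3B)
32..40  payload_len  (8B, 8-aligned)
40..48  proto  (8B, 8-aligned)
48..50  seq  (2B, 2-aligned)
50..61  length  (11B, 1-aligned)
61..64  -- padding (3B)
64..68  checksum  (4B, 4-aligned)
68..72  -- tail padding (4B)
sizeof = 72, alignof = 8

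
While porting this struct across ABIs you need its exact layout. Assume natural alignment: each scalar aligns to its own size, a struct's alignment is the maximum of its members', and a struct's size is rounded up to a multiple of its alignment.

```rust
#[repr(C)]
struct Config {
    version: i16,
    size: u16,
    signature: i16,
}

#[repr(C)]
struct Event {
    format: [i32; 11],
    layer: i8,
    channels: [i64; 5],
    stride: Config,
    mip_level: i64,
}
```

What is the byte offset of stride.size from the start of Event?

Config: @0: version [2B, align 2] → 2; @2: size [2B, align 2] → 4; @4: signature [2B, align 2] → 6; size 6, align 2
@0: format [44B, align 4] → 44
@44: layer [1B, align 1] → 45
+3 pad (align 8)
@48: channels [40B, align 8] → 88
@88: stride [6B, align 2] → 94
within Config: size at 2
88 + 2 = 90

90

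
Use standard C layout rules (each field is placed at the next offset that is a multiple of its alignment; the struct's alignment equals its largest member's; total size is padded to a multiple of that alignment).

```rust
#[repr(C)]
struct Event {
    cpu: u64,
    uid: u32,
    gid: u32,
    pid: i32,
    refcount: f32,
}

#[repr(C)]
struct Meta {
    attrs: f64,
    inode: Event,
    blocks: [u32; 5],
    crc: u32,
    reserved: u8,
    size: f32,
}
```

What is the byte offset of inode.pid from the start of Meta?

24

Event: cpu at 0 (size 8, align 8) → ends 8; uid at 8 (size 4, align 4) → ends 12; gid at 12 (size 4, align 4) → ends 16; pid at 16 (size 4, align 4) → ends 20; refcount at 20 (size 4, align 4) → ends 24; total 24 bytes, alignment 8
attrs at 0 (size 8, align 8) → ends 8
inode at 8 (size 24, align 8) → ends 32
within Event: pid at 16
8 + 16 = 24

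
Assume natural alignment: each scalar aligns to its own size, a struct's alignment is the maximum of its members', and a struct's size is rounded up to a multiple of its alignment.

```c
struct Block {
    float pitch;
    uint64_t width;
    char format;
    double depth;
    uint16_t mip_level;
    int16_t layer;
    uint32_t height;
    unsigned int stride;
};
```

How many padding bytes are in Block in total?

15

pitch at 0 (size 4, align 4) → ends 4
pad 4 to align 8 for width
width at 8 (size 8, align 8) → ends 16
format at 16 (size 1, align 1) → ends 17
pad 7 to align 8 for depth
depth at 24 (size 8, align 8) → ends 32
mip_level at 32 (size 2, align 2) → ends 34
layer at 34 (size 2, align 2) → ends 36
height at 36 (size 4, align 4) → ends 40
stride at 40 (size 4, align 4) → ends 44
tail pad 4 to reach multiple of 8
total 48 bytes, alignment 8
data bytes 33, size 48 → padding 15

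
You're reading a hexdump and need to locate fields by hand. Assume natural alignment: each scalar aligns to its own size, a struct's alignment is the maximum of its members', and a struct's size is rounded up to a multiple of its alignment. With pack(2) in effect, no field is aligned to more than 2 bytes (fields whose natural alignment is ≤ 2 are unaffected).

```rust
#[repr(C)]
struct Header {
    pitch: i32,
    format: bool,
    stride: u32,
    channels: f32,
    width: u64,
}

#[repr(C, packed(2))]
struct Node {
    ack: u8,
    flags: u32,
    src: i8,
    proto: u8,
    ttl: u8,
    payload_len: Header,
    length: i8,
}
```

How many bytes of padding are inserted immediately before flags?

1

Header: pitch at 0 (size 4, align 4) → ends 4; format at 4 (size 1, align 1) → ends 5; pad 3 to align 4 for stride; stride at 8 (size 4, align 4) → ends 12; channels at 12 (size 4, align 4) → ends 16; width at 16 (size 8, align 8) → ends 24; total 24 bytes, alignment 8
ack at 0 (size 1, align 1) → ends 1
pad 1 to align 2 for flags
flags at 2 (size 4, align 2) → ends 6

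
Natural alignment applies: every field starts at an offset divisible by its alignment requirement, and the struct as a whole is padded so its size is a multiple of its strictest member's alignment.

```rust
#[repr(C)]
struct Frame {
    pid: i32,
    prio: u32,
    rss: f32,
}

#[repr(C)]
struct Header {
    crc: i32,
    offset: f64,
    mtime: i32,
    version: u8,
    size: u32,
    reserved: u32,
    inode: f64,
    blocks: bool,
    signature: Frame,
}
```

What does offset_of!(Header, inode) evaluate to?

32

Frame: @0: pid [4B, align 4] → 4; @4: prio [4B, align 4] → 8; @8: rss [4B, align 4] → 12; size 12, align 4
@0: crc [4B, align 4] → 4
+4 pad (align 8)
@8: offset [8B, align 8] → 16
@16: mtime [4B, align 4] → 20
@20: version [1B, align 1] → 21
+3 pad (align 4)
@24: size [4B, align 4] → 28
@28: reserved [4B, align 4] → 32
@32: inode [8B, align 8] → 40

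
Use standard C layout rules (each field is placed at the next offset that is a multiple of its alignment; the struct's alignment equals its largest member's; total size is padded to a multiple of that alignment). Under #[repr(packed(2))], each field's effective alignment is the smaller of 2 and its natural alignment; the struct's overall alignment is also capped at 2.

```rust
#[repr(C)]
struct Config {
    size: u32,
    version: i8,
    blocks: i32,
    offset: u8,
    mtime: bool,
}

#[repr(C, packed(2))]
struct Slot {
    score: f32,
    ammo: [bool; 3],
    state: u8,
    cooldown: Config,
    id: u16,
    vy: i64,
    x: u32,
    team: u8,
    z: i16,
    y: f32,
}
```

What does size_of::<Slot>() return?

Config: 0..4  size  (4B, 4-aligned); 4..5  version  (1B, 1-aligned); 5..8  -- padding (3B); 8..12  blocks  (4B, 4-aligned); 12..13  offset  (1B, 1-aligned); 13..14  mtime  (1B, 1-aligned); 14..16  -- tail padding (2B); sizeof = 16, alignof = 4
0..4  score  (4B, 2-aligned)
4..7  ammo  (3B, 1-aligned)
7..8  state  (1B, 1-aligned)
8..24  cooldown  (16B, 2-aligned)
24..26  id  (2B, 2-aligned)
26..34  vy  (8B, 2-aligned)
34..38  x  (4B, 2-aligned)
38..39  team  (1B, 1-aligned)
39..40  -- padding (1B)
40..42  z  (2B, 2-aligned)
42..46  y  (4B, 2-aligned)
sizeof = 46, alignof = 2

46 bytes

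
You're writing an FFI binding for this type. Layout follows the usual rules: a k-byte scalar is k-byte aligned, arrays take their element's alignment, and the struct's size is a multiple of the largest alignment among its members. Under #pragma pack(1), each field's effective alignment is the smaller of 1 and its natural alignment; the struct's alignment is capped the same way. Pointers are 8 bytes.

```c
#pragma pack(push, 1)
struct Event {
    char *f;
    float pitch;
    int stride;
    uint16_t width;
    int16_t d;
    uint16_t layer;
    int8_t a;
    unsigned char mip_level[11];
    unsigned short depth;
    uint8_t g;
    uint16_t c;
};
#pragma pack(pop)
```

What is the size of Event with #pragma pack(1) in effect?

39

0..8  f  (8B, 1-aligned)
8..12  pitch  (4B, 1-aligned)
12..16  stride  (4B, 1-aligned)
16..18  width  (2B, 1-aligned)
18..20  d  (2B, 1-aligned)
20..22  layer  (2B, 1-aligned)
22..23  a  (1B, 1-aligned)
23..34  mip_level  (11B, 1-aligned)
34..36  depth  (2B, 1-aligned)
36..37  g  (1B, 1-aligned)
37..39  c  (2B, 1-aligned)
sizeof = 39, alignof = 1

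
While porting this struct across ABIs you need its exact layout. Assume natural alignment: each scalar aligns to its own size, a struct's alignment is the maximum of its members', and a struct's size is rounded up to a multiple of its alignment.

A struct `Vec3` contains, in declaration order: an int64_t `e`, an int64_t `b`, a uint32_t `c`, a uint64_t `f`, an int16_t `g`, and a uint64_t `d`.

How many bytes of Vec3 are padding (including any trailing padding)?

e at 0 (size 8, align 8) → ends 8
b at 8 (size 8, align 8) → ends 16
c at 16 (size 4, align 4) → ends 20
pad 4 to align 8 for f
f at 24 (size 8, align 8) → ends 32
g at 32 (size 2, align 2) → ends 34
pad 6 to align 8 for d
d at 40 (size 8, align 8) → ends 48
total 48 bytes, alignment 8
data bytes 38, size 48 → padding 10

10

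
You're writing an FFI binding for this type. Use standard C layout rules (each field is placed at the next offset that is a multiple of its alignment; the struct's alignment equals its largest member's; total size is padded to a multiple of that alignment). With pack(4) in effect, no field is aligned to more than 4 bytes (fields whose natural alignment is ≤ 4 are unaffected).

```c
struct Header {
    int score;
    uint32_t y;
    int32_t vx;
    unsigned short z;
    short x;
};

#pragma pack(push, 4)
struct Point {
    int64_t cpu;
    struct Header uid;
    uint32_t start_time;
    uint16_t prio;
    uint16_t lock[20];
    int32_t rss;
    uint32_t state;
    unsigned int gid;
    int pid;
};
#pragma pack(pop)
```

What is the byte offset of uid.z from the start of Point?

Header: @0: score [4B, align 4] → 4; @4: y [4B, align 4] → 8; @8: vx [4B, align 4] → 12; @12: z [2B, align 2] → 14; @14: x [2B, align 2] → 16; size 16, align 4
@0: cpu [8B, align 4] → 8
@8: uid [16B, align 4] → 24
within Header: z at 12
8 + 12 = 20

20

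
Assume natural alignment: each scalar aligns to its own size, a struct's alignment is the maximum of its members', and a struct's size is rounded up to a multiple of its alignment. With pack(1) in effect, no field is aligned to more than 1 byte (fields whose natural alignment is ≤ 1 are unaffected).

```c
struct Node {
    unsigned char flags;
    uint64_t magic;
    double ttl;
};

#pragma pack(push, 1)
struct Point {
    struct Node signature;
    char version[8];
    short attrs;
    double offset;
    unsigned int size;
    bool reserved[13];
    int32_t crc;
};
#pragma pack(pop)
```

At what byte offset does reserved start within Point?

46

Node: @0: flags [1B, align 1] → 1; +7 pad (align 8); @8: magic [8B, align 8] → 16; @16: ttl [8B, align 8] → 24; size 24, align 8
@0: signature [24B, align 1] → 24
@24: version [8B, align 1] → 32
@32: attrs [2B, align 1] → 34
@34: offset [8B, align 1] → 42
@42: size [4B, align 1] → 46
@46: reserved [13B, align 1] → 59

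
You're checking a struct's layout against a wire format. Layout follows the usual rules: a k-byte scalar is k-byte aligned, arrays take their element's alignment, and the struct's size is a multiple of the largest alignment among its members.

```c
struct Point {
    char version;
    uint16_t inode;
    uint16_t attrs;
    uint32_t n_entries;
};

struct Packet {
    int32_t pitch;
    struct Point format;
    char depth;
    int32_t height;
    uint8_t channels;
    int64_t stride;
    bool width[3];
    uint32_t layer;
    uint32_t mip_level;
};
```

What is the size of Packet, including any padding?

Point: 0..1  version  (1B, 1-aligned); 1..2  -- padding (1B); 2..4  inode  (2B, 2-aligned); 4..6  attrs  (2B, 2-aligned); 6..8  -- padding (2B); 8..12  n_entries  (4B, 4-aligned); sizeof = 12, alignof = 4
0..4  pitch  (4B, 4-aligned)
4..16  format  (12B, 4-aligned)
16..17  depth  (1B, 1-aligned)
17..20  -- padding (3B)
20..24  height  (4B, 4-aligned)
24..25  channels  (1B, 1-aligned)
25..32  -- padding (7B)
32..40  stride  (8B, 8-aligned)
40..43  width  (3B, 1-aligned)
43..44  -- padding (1B)
44..48  layer  (4B, 4-aligned)
48..52  mip_level  (4B, 4-aligned)
52..56  -- tail padding (4B)
sizeof = 56, alignof = 8

56 bytes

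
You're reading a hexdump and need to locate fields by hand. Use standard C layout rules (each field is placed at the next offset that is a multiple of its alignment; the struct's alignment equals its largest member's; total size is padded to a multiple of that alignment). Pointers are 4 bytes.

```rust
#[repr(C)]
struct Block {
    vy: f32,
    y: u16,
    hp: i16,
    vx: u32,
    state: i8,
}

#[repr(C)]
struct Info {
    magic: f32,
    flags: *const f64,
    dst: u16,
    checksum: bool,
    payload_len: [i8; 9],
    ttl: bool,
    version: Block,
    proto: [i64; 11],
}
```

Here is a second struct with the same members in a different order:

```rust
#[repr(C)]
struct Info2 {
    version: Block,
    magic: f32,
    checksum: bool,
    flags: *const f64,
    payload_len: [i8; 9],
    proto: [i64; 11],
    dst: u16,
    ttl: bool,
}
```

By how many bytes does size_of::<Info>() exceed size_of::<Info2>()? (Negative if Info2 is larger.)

-8

Block: @0: vy [4B, align 4] → 4; @4: y [2B, align 2] → 6; @6: hp [2B, align 2] → 8; @8: vx [4B, align 4] → 12; @12: state [1B, align 1] → 13; +3 tail pad (align 4); size 16, align 4
@0: magic [4B, align 4] → 4
@4: flags [4B, align 4] → 8
@8: dst [2B, align 2] → 10
@10: checksum [1B, align 1] → 11
@11: payload_len [9B, align 1] → 20
@20: ttl [1B, align 1] → 21
+3 pad (align 4)
@24: version [16B, align 4] → 40
@40: proto [88B, align 8] → 128
size 128, align 8
— Info2 —
@0: version [16B, align 4] → 16
@16: magic [4B, align 4] → 20
@20: checksum [1B, align 1] → 21
+3 pad (align 4)
@24: flags [4B, align 4] → 28
@28: payload_len [9B, align 1] → 37
+3 pad (align 8)
@40: proto [88B, align 8] → 128
@128: dst [2B, align 2] → 130
@130: ttl [1B, align 1] → 131
+5 tail pad (align 8)
size 136, align 8
128 − 136 = -8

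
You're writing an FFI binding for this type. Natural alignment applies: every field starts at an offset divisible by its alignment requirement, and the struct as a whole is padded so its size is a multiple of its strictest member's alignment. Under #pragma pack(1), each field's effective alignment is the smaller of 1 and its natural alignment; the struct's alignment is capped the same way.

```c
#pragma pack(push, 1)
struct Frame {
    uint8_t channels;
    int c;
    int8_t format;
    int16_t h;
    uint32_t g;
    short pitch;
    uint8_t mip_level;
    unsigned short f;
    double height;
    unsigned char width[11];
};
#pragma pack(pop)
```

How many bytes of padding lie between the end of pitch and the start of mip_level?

0

@0: channels [1B, align 1] → 1
@1: c [4B, align 1] → 5
@5: format [1B, align 1] → 6
@6: h [2B, align 1] → 8
@8: g [4B, align 1] → 12
@12: pitch [2B, align 1] → 14
@14: mip_level [1B, align 1] → 15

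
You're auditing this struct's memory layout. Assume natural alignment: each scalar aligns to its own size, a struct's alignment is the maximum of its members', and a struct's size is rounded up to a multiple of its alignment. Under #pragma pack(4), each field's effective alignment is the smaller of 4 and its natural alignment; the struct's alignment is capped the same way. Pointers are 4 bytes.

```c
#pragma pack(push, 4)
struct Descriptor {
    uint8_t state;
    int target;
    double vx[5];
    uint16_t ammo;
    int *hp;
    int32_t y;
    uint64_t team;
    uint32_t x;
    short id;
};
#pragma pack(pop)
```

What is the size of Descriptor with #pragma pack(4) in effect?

@0: state [1B, align 1] → 1
+3 pad (align 4)
@4: target [4B, align 4] → 8
@8: vx [40B, align 4] → 48
@48: ammo [2B, align 2] → 50
+2 pad (align 4)
@52: hp [4B, align 4] → 56
@56: y [4B, align 4] → 60
@60: team [8B, align 4] → 68
@68: x [4B, align 4] → 72
@72: id [2B, align 2] → 74
+2 tail pad (align 4)
size 76, align 4

76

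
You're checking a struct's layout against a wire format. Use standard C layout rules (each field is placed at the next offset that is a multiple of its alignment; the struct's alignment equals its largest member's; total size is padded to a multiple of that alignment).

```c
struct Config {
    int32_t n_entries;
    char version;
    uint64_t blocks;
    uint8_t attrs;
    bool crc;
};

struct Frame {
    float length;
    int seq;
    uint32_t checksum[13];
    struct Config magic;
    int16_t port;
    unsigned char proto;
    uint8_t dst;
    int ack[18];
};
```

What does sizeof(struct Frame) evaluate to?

Config: n_entries at 0 (size 4, align 4) → ends 4; version at 4 (size 1, align 1) → ends 5; pad 3 to align 8 for blocks; blocks at 8 (size 8, align 8) → ends 16; attrs at 16 (size 1, align 1) → ends 17; crc at 17 (size 1, align 1) → ends 18; tail pad 6 to reach multiple of 8; total 24 bytes, alignment 8
length at 0 (size 4, align 4) → ends 4
seq at 4 (size 4, align 4) → ends 8
checksum at 8 (size 52, align 4) → ends 60
pad 4 to align 8 for magic
magic at 64 (size 24, align 8) → ends 88
port at 88 (size 2, align 2) → ends 90
proto at 90 (size 1, align 1) → ends 91
dst at 91 (size 1, align 1) → ends 92
ack at 92 (size 72, align 4) → ends 164
tail pad 4 to reach multiple of 8
total 168 bytes, alignment 8

168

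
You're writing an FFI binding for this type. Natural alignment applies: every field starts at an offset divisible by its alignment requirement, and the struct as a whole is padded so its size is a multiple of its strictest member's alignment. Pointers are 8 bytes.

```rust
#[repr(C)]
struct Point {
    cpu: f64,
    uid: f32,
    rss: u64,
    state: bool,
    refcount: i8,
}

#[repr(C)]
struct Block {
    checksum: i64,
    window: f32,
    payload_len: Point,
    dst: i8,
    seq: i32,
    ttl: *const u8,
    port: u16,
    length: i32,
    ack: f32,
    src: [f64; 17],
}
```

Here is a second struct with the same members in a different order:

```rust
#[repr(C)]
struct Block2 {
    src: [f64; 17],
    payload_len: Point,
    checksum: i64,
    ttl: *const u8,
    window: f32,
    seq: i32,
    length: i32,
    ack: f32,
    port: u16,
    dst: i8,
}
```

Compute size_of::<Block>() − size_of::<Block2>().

8

Point: 0..8  cpu  (8B, 8-aligned); 8..12  uid  (4B, 4-aligned); 12..16  -- padding (4B); 16..24  rss  (8B, 8-aligned); 24..25  state  (1B, 1-aligned); 25..26  refcount  (1B, 1-aligned); 26..32  -- tail padding (6B); sizeof = 32, alignof = 8
0..8  checksum  (8B, 8-aligned)
8..12  window  (4B, 4-aligned)
12..16  -- padding (4B)
16..48  payload_len  (32B, 8-aligned)
48..49  dst  (1B, 1-aligned)
49..52  -- padding (3B)
52..56  seq  (4B, 4-aligned)
56..64  ttl  (8B, 8-aligned)
64..66  port  (2B, 2-aligned)
66..68  -- padding (2B)
68..72  length  (4B, 4-aligned)
72..76  ack  (4B, 4-aligned)
76..80  -- padding (4B)
80..216  src  (136B, 8-aligned)
sizeof = 216, alignof = 8
— Block2 —
0..136  src  (136B, 8-aligned)
136..168  payload_len  (32B, 8-aligned)
168..176  checksum  (8B, 8-aligned)
176..184  ttl  (8B, 8-aligned)
184..188  window  (4B, 4-aligned)
188..192  seq  (4B, 4-aligned)
192..196  length  (4B, 4-aligned)
196..200  ack  (4B, 4-aligned)
200..202  port  (2B, 2-aligned)
202..203  dst  (1B, 1-aligned)
203..208  -- tail padding (5B)
sizeof = 208, alignof = 8
216 − 208 = 8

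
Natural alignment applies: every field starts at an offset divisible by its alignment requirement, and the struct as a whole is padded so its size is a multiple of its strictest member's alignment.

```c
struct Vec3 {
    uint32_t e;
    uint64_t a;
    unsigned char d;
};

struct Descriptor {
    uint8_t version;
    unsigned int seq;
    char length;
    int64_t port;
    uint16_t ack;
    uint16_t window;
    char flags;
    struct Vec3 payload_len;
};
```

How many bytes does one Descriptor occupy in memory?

56 bytes

Vec3: @0: e [4B, align 4] → 4; +4 pad (align 8); @8: a [8B, align 8] → 16; @16: d [1B, align 1] → 17; +7 tail pad (align 8); size 24, align 8
@0: version [1B, align 1] → 1
+3 pad (align 4)
@4: seq [4B, align 4] → 8
@8: length [1B, align 1] → 9
+7 pad (align 8)
@16: port [8B, align 8] → 24
@24: ack [2B, align 2] → 26
@26: window [2B, align 2] → 28
@28: flags [1B, align 1] → 29
+3 pad (align 8)
@32: payload_len [24B, align 8] → 56
size 56, align 8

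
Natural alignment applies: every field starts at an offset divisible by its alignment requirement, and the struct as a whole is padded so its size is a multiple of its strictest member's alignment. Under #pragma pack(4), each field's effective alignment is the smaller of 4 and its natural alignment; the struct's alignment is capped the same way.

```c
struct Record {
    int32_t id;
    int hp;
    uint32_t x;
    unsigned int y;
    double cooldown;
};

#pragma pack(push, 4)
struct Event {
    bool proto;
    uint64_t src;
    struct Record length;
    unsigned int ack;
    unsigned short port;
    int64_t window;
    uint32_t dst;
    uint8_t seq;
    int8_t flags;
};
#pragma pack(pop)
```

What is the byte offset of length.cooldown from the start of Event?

28

Record: 0..4  id  (4B, 4-aligned); 4..8  hp  (4B, 4-aligned); 8..12  x  (4B, 4-aligned); 12..16  y  (4B, 4-aligned); 16..24  cooldown  (8B, 8-aligned); sizeof = 24, alignof = 8
0..1  proto  (1B, 1-aligned)
1..4  -- padding (3B)
4..12  src  (8B, 4-aligned)
12..36  length  (24B, 4-aligned)
within Record: cooldown at 16
12 + 16 = 28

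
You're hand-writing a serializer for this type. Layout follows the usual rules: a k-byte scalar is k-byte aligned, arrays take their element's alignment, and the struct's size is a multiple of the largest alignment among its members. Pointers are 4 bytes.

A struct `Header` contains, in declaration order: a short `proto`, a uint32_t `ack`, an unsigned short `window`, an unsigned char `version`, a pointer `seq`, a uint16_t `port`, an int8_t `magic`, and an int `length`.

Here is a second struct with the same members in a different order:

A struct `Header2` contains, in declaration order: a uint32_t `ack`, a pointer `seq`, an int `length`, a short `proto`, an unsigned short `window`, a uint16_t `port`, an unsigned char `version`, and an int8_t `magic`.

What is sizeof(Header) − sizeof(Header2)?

4

proto at 0 (size 2, align 2) → ends 2
pad 2 to align 4 for ack
ack at 4 (size 4, align 4) → ends 8
window at 8 (size 2, align 2) → ends 10
version at 10 (size 1, align 1) → ends 11
pad 1 to align 4 for seq
seq at 12 (size 4, align 4) → ends 16
port at 16 (size 2, align 2) → ends 18
magic at 18 (size 1, align 1) → ends 19
pad 1 to align 4 for length
length at 20 (size 4, align 4) → ends 24
total 24 bytes, alignment 4
— Header2 —
ack at 0 (size 4, align 4) → ends 4
seq at 4 (size 4, align 4) → ends 8
length at 8 (size 4, align 4) → ends 12
proto at 12 (size 2, align 2) → ends 14
window at 14 (size 2, align 2) → ends 16
port at 16 (size 2, align 2) → ends 18
version at 18 (size 1, align 1) → ends 19
magic at 19 (size 1, align 1) → ends 20
total 20 bytes, alignment 4
24 − 20 = 4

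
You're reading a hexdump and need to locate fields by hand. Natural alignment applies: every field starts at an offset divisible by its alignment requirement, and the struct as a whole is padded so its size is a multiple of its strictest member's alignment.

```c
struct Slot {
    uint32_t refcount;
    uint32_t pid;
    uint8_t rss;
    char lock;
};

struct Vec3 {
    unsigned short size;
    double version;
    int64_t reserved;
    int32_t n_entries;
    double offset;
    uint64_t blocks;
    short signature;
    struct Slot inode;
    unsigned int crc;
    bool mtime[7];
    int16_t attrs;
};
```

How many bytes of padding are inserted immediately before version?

6

Slot: @0: refcount [4B, align 4] → 4; @4: pid [4B, align 4] → 8; @8: rss [1B, align 1] → 9; @9: lock [1B, align 1] → 10; +2 tail pad (align 4); size 12, align 4
@0: size [2B, align 2] → 2
+6 pad (align 8)
@8: version [8B, align 8] → 16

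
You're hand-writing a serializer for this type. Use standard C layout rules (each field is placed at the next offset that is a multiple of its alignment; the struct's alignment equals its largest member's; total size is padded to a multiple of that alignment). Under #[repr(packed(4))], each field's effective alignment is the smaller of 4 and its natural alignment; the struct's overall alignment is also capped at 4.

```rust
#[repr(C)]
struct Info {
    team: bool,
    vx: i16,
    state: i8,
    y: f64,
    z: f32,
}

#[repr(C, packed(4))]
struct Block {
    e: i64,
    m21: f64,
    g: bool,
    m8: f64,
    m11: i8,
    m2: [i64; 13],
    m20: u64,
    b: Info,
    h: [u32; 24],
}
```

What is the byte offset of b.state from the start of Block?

Info: 0..1  team  (1B, 1-aligned); 1..2  -- padding (1B); 2..4  vx  (2B, 2-aligned); 4..5  state  (1B, 1-aligned); 5..8  -- padding (3B); 8..16  y  (8B, 8-aligned); 16..20  z  (4B, 4-aligned); 20..24  -- tail padding (4B); sizeof = 24, alignof = 8
0..8  e  (8B, 4-aligned)
8..16  m21  (8B, 4-aligned)
16..17  g  (1B, 1-aligned)
17..20  -- padding (3B)
20..28  m8  (8B, 4-aligned)
28..29  m11  (1B, 1-aligned)
29..32  -- padding (3B)
32..136  m2  (104B, 4-aligned)
136..144  m20  (8B, 4-aligned)
144..168  b  (24B, 4-aligned)
within Info: state at 4
144 + 4 = 148

148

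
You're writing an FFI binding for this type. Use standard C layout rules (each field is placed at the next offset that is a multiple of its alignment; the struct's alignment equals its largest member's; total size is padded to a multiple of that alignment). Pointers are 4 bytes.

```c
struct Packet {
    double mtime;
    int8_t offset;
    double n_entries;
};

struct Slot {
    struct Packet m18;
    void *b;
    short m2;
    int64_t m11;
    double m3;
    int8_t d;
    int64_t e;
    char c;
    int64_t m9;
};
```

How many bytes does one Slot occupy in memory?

Packet: @0: mtime [8B, align 8] → 8; @8: offset [1B, align 1] → 9; +7 pad (align 8); @16: n_entries [8B, align 8] → 24; size 24, align 8
@0: m18 [24B, align 8] → 24
@24: b [4B, align 4] → 28
@28: m2 [2B, align 2] → 30
+2 pad (align 8)
@32: m11 [8B, align 8] → 40
@40: m3 [8B, align 8] → 48
@48: d [1B, align 1] → 49
+7 pad (align 8)
@56: e [8B, align 8] → 64
@64: c [1B, align 1] → 65
+7 pad (align 8)
@72: m9 [8B, align 8] → 80
size 80, align 8

80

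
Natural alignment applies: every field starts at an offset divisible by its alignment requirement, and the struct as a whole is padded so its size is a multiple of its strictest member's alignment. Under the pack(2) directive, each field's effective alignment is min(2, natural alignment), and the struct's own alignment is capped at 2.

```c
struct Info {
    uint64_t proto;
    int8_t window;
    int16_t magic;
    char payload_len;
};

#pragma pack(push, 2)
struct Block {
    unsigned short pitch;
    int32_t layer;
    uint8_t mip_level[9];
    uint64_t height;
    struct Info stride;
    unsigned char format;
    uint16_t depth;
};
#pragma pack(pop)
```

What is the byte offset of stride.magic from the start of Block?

Info: proto at 0 (size 8, align 8) → ends 8; window at 8 (size 1, align 1) → ends 9; pad 1 to align 2 for magic; magic at 10 (size 2, align 2) → ends 12; payload_len at 12 (size 1, align 1) → ends 13; tail pad 3 to reach multiple of 8; total 16 bytes, alignment 8
pitch at 0 (size 2, align 2) → ends 2
layer at 2 (size 4, align 2) → ends 6
mip_level at 6 (size 9, align 1) → ends 15
pad 1 to align 2 for height
height at 16 (size 8, align 2) → ends 24
stride at 24 (size 16, align 2) → ends 40
within Info: magic at 10
24 + 10 = 34

34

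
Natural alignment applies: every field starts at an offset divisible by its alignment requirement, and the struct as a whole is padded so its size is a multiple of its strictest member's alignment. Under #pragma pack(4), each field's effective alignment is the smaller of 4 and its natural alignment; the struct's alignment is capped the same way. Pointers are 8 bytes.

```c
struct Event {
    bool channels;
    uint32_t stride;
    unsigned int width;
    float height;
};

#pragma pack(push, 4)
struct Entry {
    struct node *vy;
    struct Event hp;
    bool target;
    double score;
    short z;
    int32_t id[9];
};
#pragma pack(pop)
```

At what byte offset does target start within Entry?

24

Event: 0..1  channels  (1B, 1-aligned); 1..4  -- padding (3B); 4..8  stride  (4B, 4-aligned); 8..12  width  (4B, 4-aligned); 12..16  height  (4B, 4-aligned); sizeof = 16, alignof = 4
0..8  vy  (8B, 4-aligned)
8..24  hp  (16B, 4-aligned)
24..25  target  (1B, 1-aligned)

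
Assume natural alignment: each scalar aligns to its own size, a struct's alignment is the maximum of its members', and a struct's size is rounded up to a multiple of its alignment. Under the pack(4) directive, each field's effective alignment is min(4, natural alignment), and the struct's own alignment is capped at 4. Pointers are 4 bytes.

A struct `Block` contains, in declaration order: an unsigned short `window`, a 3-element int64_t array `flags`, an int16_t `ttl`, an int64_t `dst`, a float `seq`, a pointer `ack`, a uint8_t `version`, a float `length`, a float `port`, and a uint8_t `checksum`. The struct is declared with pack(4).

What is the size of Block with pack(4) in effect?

window at 0 (size 2, align 2) → ends 2
pad 2 to align 4 for flags
flags at 4 (size 24, align 4) → ends 28
ttl at 28 (size 2, align 2) → ends 30
pad 2 to align 4 for dst
dst at 32 (size 8, align 4) → ends 40
seq at 40 (size 4, align 4) → ends 44
ack at 44 (size 4, align 4) → ends 48
version at 48 (size 1, align 1) → ends 49
pad 3 to align 4 for length
length at 52 (size 4, align 4) → ends 56
port at 56 (size 4, align 4) → ends 60
checksum at 60 (size 1, align 1) → ends 61
tail pad 3 to reach multiple of 4
total 64 bytes, alignment 4

64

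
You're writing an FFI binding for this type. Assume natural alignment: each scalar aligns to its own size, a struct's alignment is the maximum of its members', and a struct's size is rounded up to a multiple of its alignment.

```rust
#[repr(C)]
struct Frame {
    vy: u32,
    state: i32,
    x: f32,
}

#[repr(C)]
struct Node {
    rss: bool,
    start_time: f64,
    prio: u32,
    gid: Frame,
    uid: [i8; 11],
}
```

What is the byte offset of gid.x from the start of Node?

28

Frame: vy at 0 (size 4, align 4) → ends 4; state at 4 (size 4, align 4) → ends 8; x at 8 (size 4, align 4) → ends 12; total 12 bytes, alignment 4
rss at 0 (size 1, align 1) → ends 1
pad 7 to align 8 for start_time
start_time at 8 (size 8, align 8) → ends 16
prio at 16 (size 4, align 4) → ends 20
gid at 20 (size 12, align 4) → ends 32
within Frame: x at 8
20 + 8 = 28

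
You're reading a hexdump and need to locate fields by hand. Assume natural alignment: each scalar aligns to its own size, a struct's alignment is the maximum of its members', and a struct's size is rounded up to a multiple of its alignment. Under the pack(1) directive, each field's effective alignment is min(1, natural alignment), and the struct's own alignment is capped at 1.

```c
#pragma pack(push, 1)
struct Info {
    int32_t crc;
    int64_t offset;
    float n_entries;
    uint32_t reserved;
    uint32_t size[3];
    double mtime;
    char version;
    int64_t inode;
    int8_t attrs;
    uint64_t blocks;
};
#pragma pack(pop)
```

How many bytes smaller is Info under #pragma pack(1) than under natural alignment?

22

natural layout:
  crc at 0 (size 4, align 4) → ends 4
  pad 4 to align 8 for offset
  offset at 8 (size 8, align 8) → ends 16
  n_entries at 16 (size 4, align 4) → ends 20
  reserved at 20 (size 4, align 4) → ends 24
  size at 24 (size 12, align 4) → ends 36
  pad 4 to align 8 for mtime
  mtime at 40 (size 8, align 8) → ends 48
  version at 48 (size 1, align 1) → ends 49
  pad 7 to align 8 for inode
  inode at 56 (size 8, align 8) → ends 64
  attrs at 64 (size 1, align 1) → ends 65
  pad 7 to align 8 for blocks
  blocks at 72 (size 8, align 8) → ends 80
  total 80 bytes, alignment 8
packed(1) layout:
  crc at 0 (size 4, align 1) → ends 4
  offset at 4 (size 8, align 1) → ends 12
  n_entries at 12 (size 4, align 1) → ends 16
  reserved at 16 (size 4, align 1) → ends 20
  size at 20 (size 12, align 1) → ends 32
  mtime at 32 (size 8, align 1) → ends 40
  version at 40 (size 1, align 1) → ends 41
  inode at 41 (size 8, align 1) → ends 49
  attrs at 49 (size 1, align 1) → ends 50
  blocks at 50 (size 8, align 1) → ends 58
  total 58 bytes, alignment 1
80 − 58 = 22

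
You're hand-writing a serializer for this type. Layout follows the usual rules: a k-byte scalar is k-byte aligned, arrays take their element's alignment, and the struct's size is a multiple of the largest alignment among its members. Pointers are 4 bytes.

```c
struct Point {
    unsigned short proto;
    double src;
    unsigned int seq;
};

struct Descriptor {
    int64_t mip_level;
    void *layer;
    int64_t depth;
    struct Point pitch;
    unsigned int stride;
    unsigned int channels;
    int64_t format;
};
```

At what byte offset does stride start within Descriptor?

Point: 0..2  proto  (2B, 2-aligned); 2..8  -- padding (6B); 8..16  src  (8B, 8-aligned); 16..20  seq  (4B, 4-aligned); 20..24  -- tail padding (4B); sizeof = 24, alignof = 8
0..8  mip_level  (8B, 8-aligned)
8..12  layer  (4B, 4-aligned)
12..16  -- padding (4B)
16..24  depth  (8B, 8-aligned)
24..48  pitch  (24B, 8-aligned)
48..52  stride  (4B, 4-aligned)

48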